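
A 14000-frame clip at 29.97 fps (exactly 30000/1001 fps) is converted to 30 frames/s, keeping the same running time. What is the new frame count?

14014 frames

Target frames = source frames × (target rate / source rate) = 14000 × (30)/(30000/1001) = 14000 × 1001/1000 = 14014.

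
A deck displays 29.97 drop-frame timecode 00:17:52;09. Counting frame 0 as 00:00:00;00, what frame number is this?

32137

Complete 10-minute blocks: 1, each 17982 frames → 17982.
Remaining 7 whole minutes in the current block: 1800 + 6 × 1798 = 12588 frames.
Within the current minute: 52 × 30 + 9 − 2 = 1567 (labels ;00/;01 skipped at this minute). Total = 17982 + 12588 + 1567 = 32137.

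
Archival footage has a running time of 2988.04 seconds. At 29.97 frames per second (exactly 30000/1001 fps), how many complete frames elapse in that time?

89551 frames

Frames = 2988.04 × 30000/1001 = 8149200/91 ≈ 89551.6484.
Complete frames: 89551.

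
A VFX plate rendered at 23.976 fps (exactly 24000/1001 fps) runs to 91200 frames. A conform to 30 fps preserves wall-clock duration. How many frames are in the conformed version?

Target frames = source frames × (target rate / source rate) = 91200 × (30)/(24000/1001) = 91200 × 1001/800 = 114114.

114114 frames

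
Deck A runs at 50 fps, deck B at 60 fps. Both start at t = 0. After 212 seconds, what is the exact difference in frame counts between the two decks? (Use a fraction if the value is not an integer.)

A emits 50 × 212 = 10600 frames; B emits 60 × 212 = 12720.
Difference = 2120 frames; B is ahead of A.

2120 frames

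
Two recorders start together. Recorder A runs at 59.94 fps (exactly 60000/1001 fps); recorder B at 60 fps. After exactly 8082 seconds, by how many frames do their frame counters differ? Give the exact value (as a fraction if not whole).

484920/1001 frames

A emits 60000/1001 × 8082 = 484920000/1001 frames; B emits 60 × 8082 = 484920.
Difference = 484920/1001 frames (≈ 484.4356); B is ahead of A.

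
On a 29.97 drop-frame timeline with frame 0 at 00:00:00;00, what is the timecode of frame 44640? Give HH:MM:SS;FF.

Ten DF minutes hold 17982 frames, so frame 44640 lies in block 2 (frames 35964–53945) with 8676 frames into that block.
The block's first minute is 1800 frames and the rest 1798 each; 8676 frames reaches minute 4, so 2 × 18 + 4 × 2 = 44 labels have been skipped so far.
Adding those back, label number 44640 + 44 = 44684 at 30 labels/s is 1489 s + 14 f = 0 h 24 min 49 s frame 14, i.e. 00:24:49;14.

00:24:49;14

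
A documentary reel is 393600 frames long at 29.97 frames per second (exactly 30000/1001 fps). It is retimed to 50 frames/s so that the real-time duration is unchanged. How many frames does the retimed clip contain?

656656 frames

Target frames = source frames × (target rate / source rate) = 393600 × (50)/(30000/1001) = 393600 × 1001/600 = 656656.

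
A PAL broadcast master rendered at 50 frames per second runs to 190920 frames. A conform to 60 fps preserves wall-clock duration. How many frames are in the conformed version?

229104 frames

Target frames = source frames × (target rate / source rate) = 190920 × (60)/(50) = 190920 × 6/5 = 229104.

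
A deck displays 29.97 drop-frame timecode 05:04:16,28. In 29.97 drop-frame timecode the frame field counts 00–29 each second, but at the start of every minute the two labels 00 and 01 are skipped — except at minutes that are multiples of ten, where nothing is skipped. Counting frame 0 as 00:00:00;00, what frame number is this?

547160

As if non-drop at 30 labels/s: (5 × 3600 + 4 × 60 + 16) × 30 + 28 = 547708.
Minute boundaries passed: 304; those not divisible by 10: 304 − 30 = 274; dropped labels = 2 × 274 = 548.
Actual frame index = 547708 − 548 = 547160.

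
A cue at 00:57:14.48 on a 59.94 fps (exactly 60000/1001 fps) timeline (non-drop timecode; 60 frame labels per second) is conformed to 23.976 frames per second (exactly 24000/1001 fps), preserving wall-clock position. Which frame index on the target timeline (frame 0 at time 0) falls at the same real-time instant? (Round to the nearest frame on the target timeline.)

Source frame index: (0×3600 + 57×60 + 14) × 60 + 48 = 206088.
Real time: 206088 / (60000/1001) = 8595587/2500 s.
Target frame: (8595587/2500) × (24000/1001) = 412176/5 ≈ 82435.200 → 82435.

frame 82435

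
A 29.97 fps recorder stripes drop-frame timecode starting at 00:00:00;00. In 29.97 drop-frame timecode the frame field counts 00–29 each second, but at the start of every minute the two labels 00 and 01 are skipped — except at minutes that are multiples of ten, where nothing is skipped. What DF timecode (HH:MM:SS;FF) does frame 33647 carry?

00:18:42;21

Each 10-minute DF block holds 10 × 60 × 30 − 9 × 2 = 17982 frames. 33647 ÷ 17982 → 1 full block, remainder 15665.
Within the partial block the first minute is 1800 frames and each further minute 1798, so 8 further minute boundaries passed. Total skipped labels = 18 × 1 + 2 × 8 = 34.
Non-drop label index = 33647 + 34 = 33681; at 30 labels/s that is 00:18:42:21, i.e. DF 00:18:42;21.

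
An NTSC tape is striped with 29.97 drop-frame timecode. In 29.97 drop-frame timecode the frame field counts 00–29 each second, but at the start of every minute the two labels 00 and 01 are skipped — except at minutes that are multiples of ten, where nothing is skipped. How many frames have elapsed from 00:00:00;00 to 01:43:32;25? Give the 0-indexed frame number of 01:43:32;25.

Complete 10-minute blocks: 10, each 17982 frames → 179820.
Remaining 3 whole minutes in the current block: 1800 + 2 × 1798 = 5396 frames.
Within the current minute: 32 × 30 + 25 − 2 = 983 (labels ;00/;01 skipped at this minute). Total = 179820 + 5396 + 983 = 186199.

186199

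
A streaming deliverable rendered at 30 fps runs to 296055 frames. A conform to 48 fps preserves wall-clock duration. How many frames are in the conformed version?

Target frames = source frames × (target rate / source rate) = 296055 × (48)/(30) = 296055 × 8/5 = 473688.

473688 frames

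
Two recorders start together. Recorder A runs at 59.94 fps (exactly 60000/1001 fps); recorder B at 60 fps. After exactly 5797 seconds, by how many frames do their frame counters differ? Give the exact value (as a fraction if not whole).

31620/91 frames

A emits 60000/1001 × 5797 = 31620000/91 frames; B emits 60 × 5797 = 347820.
Difference = 31620/91 frames (≈ 347.4725); B is ahead of A.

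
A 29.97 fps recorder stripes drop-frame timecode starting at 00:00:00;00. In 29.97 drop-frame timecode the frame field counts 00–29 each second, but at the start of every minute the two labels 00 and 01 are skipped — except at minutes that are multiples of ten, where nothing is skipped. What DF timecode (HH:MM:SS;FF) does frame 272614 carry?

Ten DF minutes hold 17982 frames, so frame 272614 lies in block 15 (frames 269730–287711) with 2884 frames into that block.
The block's first minute is 1800 frames and the rest 1798 each; 2884 frames reaches minute 1, so 15 × 18 + 1 × 2 = 272 labels have been skipped so far.
Adding those back, label number 272614 + 272 = 272886 at 30 labels/s is 9096 s + 6 f = 2 h 31 min 36 s frame 6, i.e. 02:31:36;06.

02:31:36;06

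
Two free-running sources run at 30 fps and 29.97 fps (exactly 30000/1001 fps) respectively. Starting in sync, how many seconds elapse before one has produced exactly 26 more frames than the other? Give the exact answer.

The gap grows by |30000/1001 − 30| = 30/1001 frames per second.
Time for a 26-frame gap: 26 ÷ (30/1001) = 13013/15 s.

13013/15 seconds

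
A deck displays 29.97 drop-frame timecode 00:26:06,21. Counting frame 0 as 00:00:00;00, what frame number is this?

46953

As if non-drop at 30 labels/s: (0 × 3600 + 26 × 60 + 6) × 30 + 21 = 47001.
Minute boundaries passed: 26; those not divisible by 10: 26 − 2 = 24; dropped labels = 2 × 24 = 48.
Actual frame index = 47001 − 48 = 46953.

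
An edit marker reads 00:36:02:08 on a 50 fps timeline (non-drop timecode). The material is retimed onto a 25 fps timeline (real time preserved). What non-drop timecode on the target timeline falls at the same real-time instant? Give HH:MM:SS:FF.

Source frame index: (0×3600 + 36×60 + 2) × 50 + 8 = 108108.
Real time: 108108 / (50) = 54054/25 s.
Target frame: (54054/25) × (25) = 54054.
At 25 labels/s: frame 54054 → 00:36:02:04.

00:36:02:04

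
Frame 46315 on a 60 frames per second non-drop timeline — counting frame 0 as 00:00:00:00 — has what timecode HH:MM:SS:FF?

00:12:51:55

46315 ÷ 60 = 771 full seconds, remainder 55 frames.
771 s = 0 h 12 min 51 s.
Timecode: 00:12:51:55.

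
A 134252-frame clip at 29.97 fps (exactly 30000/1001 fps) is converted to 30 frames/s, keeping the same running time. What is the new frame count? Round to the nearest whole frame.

134386 frames

Frames at target rate = 134252 × (30) / (30000/1001) = 33596563/250 ≈ 134386.252.
Nearest whole frame: 134386.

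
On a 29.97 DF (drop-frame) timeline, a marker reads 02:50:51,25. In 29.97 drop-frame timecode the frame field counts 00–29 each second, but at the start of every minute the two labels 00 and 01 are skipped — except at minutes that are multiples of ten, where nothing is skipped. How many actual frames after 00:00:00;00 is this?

As if non-drop at 30 labels/s: (2 × 3600 + 50 × 60 + 51) × 30 + 25 = 307555.
Minute boundaries passed: 170; those not divisible by 10: 170 − 17 = 153; dropped labels = 2 × 153 = 306.
Actual frame index = 307555 − 306 = 307249.

307249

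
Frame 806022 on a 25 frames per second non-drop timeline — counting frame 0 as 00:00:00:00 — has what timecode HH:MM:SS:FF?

08:57:20:22

806022 ÷ 25 = 32240 full seconds, remainder 22 frames.
32240 s = 8 h 57 min 20 s.
Timecode: 08:57:20:22.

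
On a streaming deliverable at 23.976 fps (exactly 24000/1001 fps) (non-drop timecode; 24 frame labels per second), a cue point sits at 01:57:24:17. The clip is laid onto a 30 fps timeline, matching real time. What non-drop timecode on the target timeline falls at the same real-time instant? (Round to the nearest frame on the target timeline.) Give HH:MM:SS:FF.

01:57:31:23

Source frame index: (1×3600 + 57×60 + 24) × 24 + 17 = 169073.
Real time: 169073 / (24000/1001) = 169242073/24000 s.
Target frame: (169242073/24000) × (30) = 169242073/800 ≈ 211552.591 → 211553.
At 30 labels/s: frame 211553 → 01:57:31:23.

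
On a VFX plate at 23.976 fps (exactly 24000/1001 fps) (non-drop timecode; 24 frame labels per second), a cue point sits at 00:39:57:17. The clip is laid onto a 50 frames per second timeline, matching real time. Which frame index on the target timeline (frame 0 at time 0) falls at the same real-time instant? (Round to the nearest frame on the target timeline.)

frame 120005

Source frame index: (0×3600 + 39×60 + 57) × 24 + 17 = 57545.
Real time: 57545 / (24000/1001) = 11520509/4800 s.
Target frame: (11520509/4800) × (50) = 11520509/96 ≈ 120005.302 → 120005.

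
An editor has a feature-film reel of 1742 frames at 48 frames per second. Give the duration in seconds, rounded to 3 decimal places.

Running time = 1742 × 1/48 = 871/24 s ≈ 36.292 s.

36.292 seconds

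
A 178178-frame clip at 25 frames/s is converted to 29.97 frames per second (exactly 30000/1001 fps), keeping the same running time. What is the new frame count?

213600 frames

Target frames = source frames × (target rate / source rate) = 178178 × (30000/1001)/(25) = 178178 × 1200/1001 = 213600.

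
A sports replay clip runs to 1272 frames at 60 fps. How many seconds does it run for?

21.2 seconds

Running time = 1272 / (60) = 21.2 s.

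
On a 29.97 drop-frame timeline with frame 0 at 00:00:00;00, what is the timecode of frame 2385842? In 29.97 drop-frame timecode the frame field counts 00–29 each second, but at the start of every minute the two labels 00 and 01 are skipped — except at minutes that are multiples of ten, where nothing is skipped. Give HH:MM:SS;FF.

Ten DF minutes hold 17982 frames, so frame 2385842 lies in block 132 (frames 2373624–2391605) with 12218 frames into that block.
The block's first minute is 1800 frames and the rest 1798 each; 12218 frames reaches minute 6, so 132 × 18 + 6 × 2 = 2388 labels have been skipped so far.
Adding those back, label number 2385842 + 2388 = 2388230 at 30 labels/s is 79607 s + 20 f = 22 h 6 min 47 s frame 20, i.e. 22:06:47;20.

22:06:47;20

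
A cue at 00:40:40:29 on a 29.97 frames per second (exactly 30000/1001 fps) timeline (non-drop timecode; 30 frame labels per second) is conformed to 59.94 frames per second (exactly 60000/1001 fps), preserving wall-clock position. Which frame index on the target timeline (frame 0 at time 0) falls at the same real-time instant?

Source frame index: (0×3600 + 40×60 + 40) × 30 + 29 = 73229.
Real time: 73229 / (30000/1001) = 73302229/30000 s.
Target frame: (73302229/30000) × (60000/1001) = 146458.

frame 146458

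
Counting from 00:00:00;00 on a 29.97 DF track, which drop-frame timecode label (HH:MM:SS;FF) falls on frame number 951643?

Each 10-minute DF block holds 10 × 60 × 30 − 9 × 2 = 17982 frames. 951643 ÷ 17982 → 52 full blocks, remainder 16579.
Within the partial block the first minute is 1800 frames and each further minute 1798, so 9 further minute boundaries passed. Total skipped labels = 18 × 52 + 2 × 9 = 954.
Non-drop label index = 951643 + 954 = 952597; at 30 labels/s that is 08:49:13:07, i.e. DF 08:49:13;07.

08:49:13;07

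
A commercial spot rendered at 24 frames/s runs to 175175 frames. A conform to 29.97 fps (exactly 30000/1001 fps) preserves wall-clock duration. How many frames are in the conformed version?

Target frames = source frames × (target rate / source rate) = 175175 × (30000/1001)/(24) = 175175 × 1250/1001 = 218750.

218750 frames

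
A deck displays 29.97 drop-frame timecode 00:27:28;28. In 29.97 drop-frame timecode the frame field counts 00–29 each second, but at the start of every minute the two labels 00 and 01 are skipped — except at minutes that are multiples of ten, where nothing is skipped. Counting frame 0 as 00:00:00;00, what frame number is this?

Complete 10-minute blocks: 2, each 17982 frames → 35964.
Remaining 7 whole minutes in the current block: 1800 + 6 × 1798 = 12588 frames.
Within the current minute: 28 × 30 + 28 − 2 = 866 (labels ;00/;01 skipped at this minute). Total = 35964 + 12588 + 866 = 49418.

49418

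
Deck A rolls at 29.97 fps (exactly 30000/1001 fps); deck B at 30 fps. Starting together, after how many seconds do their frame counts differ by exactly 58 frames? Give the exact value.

29029/15 seconds

The gap grows by |30 − 30000/1001| = 30/1001 frames per second.
Time for a 58-frame gap: 58 ÷ (30/1001) = 29029/15 s.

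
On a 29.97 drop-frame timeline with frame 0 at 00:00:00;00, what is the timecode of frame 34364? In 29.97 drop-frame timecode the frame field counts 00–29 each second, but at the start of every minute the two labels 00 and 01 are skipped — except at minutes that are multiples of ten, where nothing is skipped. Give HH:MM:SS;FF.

00:19:06;20

Ten DF minutes hold 17982 frames, so frame 34364 lies in block 1 (frames 17982–35963) with 16382 frames into that block.
The block's first minute is 1800 frames and the rest 1798 each; 16382 frames reaches minute 9, so 1 × 18 + 9 × 2 = 36 labels have been skipped so far.
Adding those back, label number 34364 + 36 = 34400 at 30 labels/s is 1146 s + 20 f = 0 h 19 min 6 s frame 20, i.e. 00:19:06;20.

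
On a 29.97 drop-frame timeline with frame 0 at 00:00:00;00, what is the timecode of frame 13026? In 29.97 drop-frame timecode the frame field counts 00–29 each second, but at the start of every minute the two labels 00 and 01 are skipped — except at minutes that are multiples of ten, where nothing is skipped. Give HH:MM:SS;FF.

Each 10-minute DF block holds 10 × 60 × 30 − 9 × 2 = 17982 frames. 13026 ÷ 17982 → 0 full blocks, remainder 13026.
Within the partial block the first minute is 1800 frames and each further minute 1798, so 7 further minute boundaries passed. Total skipped labels = 18 × 0 + 2 × 7 = 14.
Non-drop label index = 13026 + 14 = 13040; at 30 labels/s that is 00:07:14:20, i.e. DF 00:07:14;20.

00:07:14;20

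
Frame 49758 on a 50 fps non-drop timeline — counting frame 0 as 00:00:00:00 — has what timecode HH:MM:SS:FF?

49758 ÷ 50 = 995 full seconds, remainder 8 frames.
995 s = 0 h 16 min 35 s.
Timecode: 00:16:35:08.

00:16:35:08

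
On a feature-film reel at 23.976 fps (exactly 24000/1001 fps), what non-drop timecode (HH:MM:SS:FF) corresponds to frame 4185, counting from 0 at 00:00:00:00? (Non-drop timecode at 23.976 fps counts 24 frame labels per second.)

00:02:54:09

4185 ÷ 24 = 174 full seconds, remainder 9 frames.
174 s = 0 h 2 min 54 s.
Timecode: 00:02:54:09.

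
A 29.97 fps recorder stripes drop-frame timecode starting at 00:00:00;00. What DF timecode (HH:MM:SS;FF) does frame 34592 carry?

Ten DF minutes hold 17982 frames, so frame 34592 lies in block 1 (frames 17982–35963) with 16610 frames into that block.
The block's first minute is 1800 frames and the rest 1798 each; 16610 frames reaches minute 9, so 1 × 18 + 9 × 2 = 36 labels have been skipped so far.
Adding those back, label number 34592 + 36 = 34628 at 30 labels/s is 1154 s + 8 f = 0 h 19 min 14 s frame 8, i.e. 00:19:14;08.

00:19:14;08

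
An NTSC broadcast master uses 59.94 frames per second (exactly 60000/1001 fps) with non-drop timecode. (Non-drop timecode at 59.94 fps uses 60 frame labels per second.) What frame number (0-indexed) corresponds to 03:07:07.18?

frame 673638

Total seconds to the label: (3 × 3600 + 7 × 60 + 7) = 11227.
Frame index = 11227 × 60 + 18 = 673638.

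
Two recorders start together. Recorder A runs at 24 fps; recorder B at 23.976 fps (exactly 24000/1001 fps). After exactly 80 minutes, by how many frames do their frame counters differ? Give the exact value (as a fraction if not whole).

115200/1001 frames

80 min = 4800 s.
A emits 24 × 4800 = 115200 frames; B emits 24000/1001 × 4800 = 115200000/1001.
Difference = 115200/1001 frames (≈ 115.0849); B is behind A.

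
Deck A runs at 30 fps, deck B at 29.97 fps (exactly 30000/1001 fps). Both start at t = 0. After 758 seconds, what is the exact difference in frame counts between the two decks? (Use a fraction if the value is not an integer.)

22740/1001 frames

A emits 30 × 758 = 22740 frames; B emits 30000/1001 × 758 = 22740000/1001.
Difference = 22740/1001 frames (≈ 22.7173); B is behind A.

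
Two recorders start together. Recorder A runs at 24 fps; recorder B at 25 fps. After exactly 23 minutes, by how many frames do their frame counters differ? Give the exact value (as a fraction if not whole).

1380 frames

23 min = 1380 s.
A emits 24 × 1380 = 33120 frames; B emits 25 × 1380 = 34500.
Difference = 1380 frames; B is ahead of A.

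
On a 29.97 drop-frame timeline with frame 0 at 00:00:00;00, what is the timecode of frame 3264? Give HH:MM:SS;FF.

00:01:48;26

Ten DF minutes hold 17982 frames, so frame 3264 lies in block 0 (frames 0–17981) with 3264 frames into that block.
The block's first minute is 1800 frames and the rest 1798 each; 3264 frames reaches minute 1, so 0 × 18 + 1 × 2 = 2 labels have been skipped so far.
Adding those back, label number 3264 + 2 = 3266 at 30 labels/s is 108 s + 26 f = 0 h 1 min 48 s frame 26, i.e. 00:01:48;26.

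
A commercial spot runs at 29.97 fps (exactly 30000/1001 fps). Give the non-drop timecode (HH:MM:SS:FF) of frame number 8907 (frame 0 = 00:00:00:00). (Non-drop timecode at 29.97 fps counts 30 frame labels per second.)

00:04:56:27

8907 ÷ 30 = 296 full seconds, remainder 27 frames.
296 s = 0 h 4 min 56 s.
Timecode: 00:04:56:27.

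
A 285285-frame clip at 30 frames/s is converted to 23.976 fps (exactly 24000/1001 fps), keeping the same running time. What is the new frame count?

Target frames = source frames × (target rate / source rate) = 285285 × (24000/1001)/(30) = 285285 × 800/1001 = 228000.

228000 frames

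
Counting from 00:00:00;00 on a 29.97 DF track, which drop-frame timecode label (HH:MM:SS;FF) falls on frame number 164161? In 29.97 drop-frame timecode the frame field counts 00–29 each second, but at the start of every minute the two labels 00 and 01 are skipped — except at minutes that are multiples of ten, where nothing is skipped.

Ten DF minutes hold 17982 frames, so frame 164161 lies in block 9 (frames 161838–179819) with 2323 frames into that block.
The block's first minute is 1800 frames and the rest 1798 each; 2323 frames reaches minute 1, so 9 × 18 + 1 × 2 = 164 labels have been skipped so far.
Adding those back, label number 164161 + 164 = 164325 at 30 labels/s is 5477 s + 15 f = 1 h 31 min 17 s frame 15, i.e. 01:31:17;15.

01:31:17;15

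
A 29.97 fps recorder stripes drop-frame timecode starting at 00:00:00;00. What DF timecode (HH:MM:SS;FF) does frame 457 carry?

Ten DF minutes hold 17982 frames, so frame 457 lies in block 0 (frames 0–17981) with 457 frames into that block.
The block's first minute is 1800 frames and the rest 1798 each; 457 frames reaches minute 0, so 0 × 18 + 0 × 2 = 0 labels have been skipped so far.
Adding those back, label number 457 + 0 = 457 at 30 labels/s is 15 s + 7 f = 0 h 0 min 15 s frame 7, i.e. 00:00:15;07.

00:00:15;07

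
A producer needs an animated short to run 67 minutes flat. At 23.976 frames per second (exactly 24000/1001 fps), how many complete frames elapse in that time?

67 min = 4020 s.
Frames = 4020 × 24000/1001 = 96480000/1001 ≈ 96383.6164.
Complete frames: 96383.

96383 frames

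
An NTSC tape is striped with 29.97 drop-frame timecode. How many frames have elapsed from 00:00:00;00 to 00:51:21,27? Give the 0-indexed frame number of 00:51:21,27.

92365

As if non-drop at 30 labels/s: (0 × 3600 + 51 × 60 + 21) × 30 + 27 = 92457.
Minute boundaries passed: 51; those not divisible by 10: 51 − 5 = 46; dropped labels = 2 × 46 = 92.
Actual frame index = 92457 − 92 = 92365.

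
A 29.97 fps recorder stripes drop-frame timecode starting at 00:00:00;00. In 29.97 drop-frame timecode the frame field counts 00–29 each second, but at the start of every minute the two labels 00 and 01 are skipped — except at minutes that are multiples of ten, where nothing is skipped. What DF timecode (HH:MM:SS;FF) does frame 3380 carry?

Ten DF minutes hold 17982 frames, so frame 3380 lies in block 0 (frames 0–17981) with 3380 frames into that block.
The block's first minute is 1800 frames and the rest 1798 each; 3380 frames reaches minute 1, so 0 × 18 + 1 × 2 = 2 labels have been skipped so far.
Adding those back, label number 3380 + 2 = 3382 at 30 labels/s is 112 s + 22 f = 0 h 1 min 52 s frame 22, i.e. 00:01:52;22.

00:01:52;22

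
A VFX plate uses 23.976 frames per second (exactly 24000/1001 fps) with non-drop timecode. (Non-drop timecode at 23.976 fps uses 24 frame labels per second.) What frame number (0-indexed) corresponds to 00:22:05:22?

Total seconds to the label: (0 × 3600 + 22 × 60 + 5) = 1325.
Frame index = 1325 × 24 + 22 = 31822.

frame 31822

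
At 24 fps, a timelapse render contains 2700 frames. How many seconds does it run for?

Running time = 2700 / (24) = 112.5 s.

112.5 seconds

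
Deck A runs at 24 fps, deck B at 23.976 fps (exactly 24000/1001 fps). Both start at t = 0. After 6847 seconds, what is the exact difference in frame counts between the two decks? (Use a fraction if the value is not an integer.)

164328/1001 frames

A emits 24 × 6847 = 164328 frames; B emits 24000/1001 × 6847 = 164328000/1001.
Difference = 164328/1001 frames (≈ 164.1638); B is behind A.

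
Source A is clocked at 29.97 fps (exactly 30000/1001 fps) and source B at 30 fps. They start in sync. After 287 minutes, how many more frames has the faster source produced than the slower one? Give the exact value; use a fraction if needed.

287 min = 17220 s.
A emits 30000/1001 × 17220 = 73800000/143 frames; B emits 30 × 17220 = 516600.
Difference = 73800/143 frames (≈ 516.0839); B is ahead of A.

73800/143 frames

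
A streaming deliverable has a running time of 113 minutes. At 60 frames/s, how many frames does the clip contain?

113 min = 6780 s.
Frames = 6780 × 60 = 406800.

406800 frames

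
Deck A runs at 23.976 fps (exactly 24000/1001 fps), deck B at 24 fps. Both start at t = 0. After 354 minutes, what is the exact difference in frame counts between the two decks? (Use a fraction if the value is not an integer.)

509760/1001 frames

354 min = 21240 s.
A emits 24000/1001 × 21240 = 509760000/1001 frames; B emits 24 × 21240 = 509760.
Difference = 509760/1001 frames (≈ 509.2507); B is ahead of A.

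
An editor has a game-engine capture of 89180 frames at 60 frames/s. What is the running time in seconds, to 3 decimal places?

Running time = 89180 × 1/60 = 4459/3 s ≈ 1486.333 s.

1486.333 seconds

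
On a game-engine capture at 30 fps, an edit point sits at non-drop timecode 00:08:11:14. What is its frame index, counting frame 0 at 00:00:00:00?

frame 14744

Total seconds to the label: (0 × 3600 + 8 × 60 + 11) = 491.
Frame index = 491 × 30 + 14 = 14744.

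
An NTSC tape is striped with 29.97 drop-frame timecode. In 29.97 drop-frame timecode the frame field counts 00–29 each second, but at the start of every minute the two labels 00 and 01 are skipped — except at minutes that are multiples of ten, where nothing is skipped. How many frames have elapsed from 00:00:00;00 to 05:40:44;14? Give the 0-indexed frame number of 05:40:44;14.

612722

As if non-drop at 30 labels/s: (5 × 3600 + 40 × 60 + 44) × 30 + 14 = 613334.
Minute boundaries passed: 340; those not divisible by 10: 340 − 34 = 306; dropped labels = 2 × 306 = 612.
Actual frame index = 613334 − 612 = 612722.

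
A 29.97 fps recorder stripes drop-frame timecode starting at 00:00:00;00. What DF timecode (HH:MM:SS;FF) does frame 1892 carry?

00:01:03;04

Each 10-minute DF block holds 10 × 60 × 30 − 9 × 2 = 17982 frames. 1892 ÷ 17982 → 0 full blocks, remainder 1892.
Within the partial block the first minute is 1800 frames and each further minute 1798, so 1 further minute boundary passed. Total skipped labels = 18 × 0 + 2 × 1 = 2.
Non-drop label index = 1892 + 2 = 1894; at 30 labels/s that is 00:01:03:04, i.e. DF 00:01:03;04.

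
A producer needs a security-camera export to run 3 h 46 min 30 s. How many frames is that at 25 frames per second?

339750 frames

3 h 46 min 30 s = 13590 s.
Frames = 13590 × 25 = 339750.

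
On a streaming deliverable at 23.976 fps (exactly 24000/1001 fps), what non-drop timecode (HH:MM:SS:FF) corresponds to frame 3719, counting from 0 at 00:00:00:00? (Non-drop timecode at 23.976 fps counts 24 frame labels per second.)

3719 ÷ 24 = 154 full seconds, remainder 23 frames.
154 s = 0 h 2 min 34 s.
Timecode: 00:02:34:23.

00:02:34:23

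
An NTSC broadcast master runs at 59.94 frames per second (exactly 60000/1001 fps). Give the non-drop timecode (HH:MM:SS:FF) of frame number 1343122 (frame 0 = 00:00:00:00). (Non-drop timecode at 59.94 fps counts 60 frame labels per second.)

1343122 ÷ 60 = 22385 full seconds, remainder 22 frames.
22385 s = 6 h 13 min 5 s.
Timecode: 06:13:05:22.

06:13:05:22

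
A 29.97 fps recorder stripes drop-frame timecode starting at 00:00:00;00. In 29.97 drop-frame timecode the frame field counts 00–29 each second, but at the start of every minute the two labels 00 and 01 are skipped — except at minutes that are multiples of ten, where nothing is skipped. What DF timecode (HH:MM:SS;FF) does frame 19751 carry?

Each 10-minute DF block holds 10 × 60 × 30 − 9 × 2 = 17982 frames. 19751 ÷ 17982 → 1 full block, remainder 1769.
Within the partial block the first minute is 1800 frames and each further minute 1798, so 0 further minute boundaries passed. Total skipped labels = 18 × 1 + 2 × 0 = 18.
Non-drop label index = 19751 + 18 = 19769; at 30 labels/s that is 00:10:58:29, i.e. DF 00:10:58;29.

00:10:58;29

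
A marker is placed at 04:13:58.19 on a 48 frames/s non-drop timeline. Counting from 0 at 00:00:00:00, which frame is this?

Total seconds to the label: (4 × 3600 + 13 × 60 + 58) = 15238.
Frame index = 15238 × 48 + 19 = 731443.

731443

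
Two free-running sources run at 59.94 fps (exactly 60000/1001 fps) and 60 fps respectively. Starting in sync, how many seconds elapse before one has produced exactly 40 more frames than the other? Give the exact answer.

The gap grows by |60 − 60000/1001| = 60/1001 frames per second.
Time for a 40-frame gap: 40 ÷ (60/1001) = 2002/3 s.

2002/3 seconds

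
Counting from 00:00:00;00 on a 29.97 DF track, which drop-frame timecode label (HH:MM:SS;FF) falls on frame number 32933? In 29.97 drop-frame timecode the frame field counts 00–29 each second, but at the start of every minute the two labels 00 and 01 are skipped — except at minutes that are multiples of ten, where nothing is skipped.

00:18:18;27

Ten DF minutes hold 17982 frames, so frame 32933 lies in block 1 (frames 17982–35963) with 14951 frames into that block.
The block's first minute is 1800 frames and the rest 1798 each; 14951 frames reaches minute 8, so 1 × 18 + 8 × 2 = 34 labels have been skipped so far.
Adding those back, label number 32933 + 34 = 32967 at 30 labels/s is 1098 s + 27 f = 0 h 18 min 18 s frame 27, i.e. 00:18:18;27.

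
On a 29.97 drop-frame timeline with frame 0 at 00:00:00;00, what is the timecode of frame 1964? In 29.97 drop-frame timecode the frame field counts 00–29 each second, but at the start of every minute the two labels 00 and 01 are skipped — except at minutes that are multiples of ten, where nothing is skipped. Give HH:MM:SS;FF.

Each 10-minute DF block holds 10 × 60 × 30 − 9 × 2 = 17982 frames. 1964 ÷ 17982 → 0 full blocks, remainder 1964.
Within the partial block the first minute is 1800 frames and each further minute 1798, so 1 further minute boundary passed. Total skipped labels = 18 × 0 + 2 × 1 = 2.
Non-drop label index = 1964 + 2 = 1966; at 30 labels/s that is 00:01:05:16, i.e. DF 00:01:05;16.

00:01:05;16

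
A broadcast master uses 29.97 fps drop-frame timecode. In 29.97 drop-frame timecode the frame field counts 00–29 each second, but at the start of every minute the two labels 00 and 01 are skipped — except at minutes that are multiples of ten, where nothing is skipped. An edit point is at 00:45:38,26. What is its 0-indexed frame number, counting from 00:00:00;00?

As if non-drop at 30 labels/s: (0 × 3600 + 45 × 60 + 38) × 30 + 26 = 82166.
Minute boundaries passed: 45; those not divisible by 10: 45 − 4 = 41; dropped labels = 2 × 41 = 82.
Actual frame index = 82166 − 82 = 82084.

82084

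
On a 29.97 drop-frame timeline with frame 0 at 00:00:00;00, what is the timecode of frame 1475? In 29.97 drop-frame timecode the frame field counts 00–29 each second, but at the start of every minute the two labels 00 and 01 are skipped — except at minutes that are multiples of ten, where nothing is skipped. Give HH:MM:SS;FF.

Ten DF minutes hold 17982 frames, so frame 1475 lies in block 0 (frames 0–17981) with 1475 frames into that block.
The block's first minute is 1800 frames and the rest 1798 each; 1475 frames reaches minute 0, so 0 × 18 + 0 × 2 = 0 labels have been skipped so far.
Adding those back, label number 1475 + 0 = 1475 at 30 labels/s is 49 s + 5 f = 0 h 0 min 49 s frame 5, i.e. 00:00:49;05.

00:00:49;05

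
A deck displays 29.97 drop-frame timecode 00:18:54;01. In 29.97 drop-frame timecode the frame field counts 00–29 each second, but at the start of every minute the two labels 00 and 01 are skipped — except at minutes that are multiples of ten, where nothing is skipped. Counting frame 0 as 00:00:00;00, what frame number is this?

As if non-drop at 30 labels/s: (0 × 3600 + 18 × 60 + 54) × 30 + 1 = 34021.
Minute boundaries passed: 18; those not divisible by 10: 18 − 1 = 17; dropped labels = 2 × 17 = 34.
Actual frame index = 34021 − 34 = 33987.

33987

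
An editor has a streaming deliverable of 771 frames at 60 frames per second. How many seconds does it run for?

Running time = 771 / (60) = 12.85 s.

12.85 seconds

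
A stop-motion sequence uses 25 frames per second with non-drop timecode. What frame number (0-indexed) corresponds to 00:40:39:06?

frame 60981

Total seconds to the label: (0 × 3600 + 40 × 60 + 39) = 2439.
Frame index = 2439 × 25 + 6 = 60981.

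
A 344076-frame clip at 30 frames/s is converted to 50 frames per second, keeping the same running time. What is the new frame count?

573460 frames

Target frames = source frames × (target rate / source rate) = 344076 × (50)/(30) = 344076 × 5/3 = 573460.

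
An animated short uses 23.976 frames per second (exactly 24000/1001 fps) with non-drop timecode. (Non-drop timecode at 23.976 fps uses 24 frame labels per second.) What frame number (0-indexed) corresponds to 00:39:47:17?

Total seconds to the label: (0 × 3600 + 39 × 60 + 47) = 2387.
Frame index = 2387 × 24 + 17 = 57305.

57305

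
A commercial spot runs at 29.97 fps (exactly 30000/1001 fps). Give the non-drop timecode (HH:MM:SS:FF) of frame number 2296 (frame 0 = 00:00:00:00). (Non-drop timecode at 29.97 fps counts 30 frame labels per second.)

00:01:16:16

2296 ÷ 30 = 76 full seconds, remainder 16 frames.
76 s = 0 h 1 min 16 s.
Timecode: 00:01:16:16.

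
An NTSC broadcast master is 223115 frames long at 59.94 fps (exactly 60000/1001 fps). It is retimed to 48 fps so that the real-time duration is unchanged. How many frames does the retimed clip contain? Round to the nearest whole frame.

178670 frames

Frames at target rate = 223115 × (48) / (60000/1001) = 44667623/250 ≈ 178670.492.
Nearest whole frame: 178670.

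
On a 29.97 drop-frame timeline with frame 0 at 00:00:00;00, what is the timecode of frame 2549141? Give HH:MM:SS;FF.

Each 10-minute DF block holds 10 × 60 × 30 − 9 × 2 = 17982 frames. 2549141 ÷ 17982 → 141 full blocks, remainder 13679.
Within the partial block the first minute is 1800 frames and each further minute 1798, so 7 further minute boundaries passed. Total skipped labels = 18 × 141 + 2 × 7 = 2552.
Non-drop label index = 2549141 + 2552 = 2551693; at 30 labels/s that is 23:37:36:13, i.e. DF 23:37:36;13.

23:37:36;13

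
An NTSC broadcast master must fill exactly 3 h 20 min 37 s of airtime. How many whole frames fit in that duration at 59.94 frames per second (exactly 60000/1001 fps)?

721498 frames

3 h 20 min 37 s = 12037 s.
Frames = 12037 × 60000/1001 = 722220000/1001 ≈ 721498.5015.
Complete frames: 721498.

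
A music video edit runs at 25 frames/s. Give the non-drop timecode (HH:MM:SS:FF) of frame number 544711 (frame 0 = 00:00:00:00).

544711 ÷ 25 = 21788 full seconds, remainder 11 frames.
21788 s = 6 h 3 min 8 s.
Timecode: 06:03:08:11.

06:03:08:11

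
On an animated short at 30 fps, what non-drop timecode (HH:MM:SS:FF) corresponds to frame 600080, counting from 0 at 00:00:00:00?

600080 ÷ 30 = 20002 full seconds, remainder 20 frames.
20002 s = 5 h 33 min 22 s.
Timecode: 05:33:22:20.

05:33:22:20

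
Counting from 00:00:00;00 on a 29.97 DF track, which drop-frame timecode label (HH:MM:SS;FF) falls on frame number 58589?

Each 10-minute DF block holds 10 × 60 × 30 − 9 × 2 = 17982 frames. 58589 ÷ 17982 → 3 full blocks, remainder 4643.
Within the partial block the first minute is 1800 frames and each further minute 1798, so 2 further minute boundaries passed. Total skipped labels = 18 × 3 + 2 × 2 = 58.
Non-drop label index = 58589 + 58 = 58647; at 30 labels/s that is 00:32:34:27, i.e. DF 00:32:34;27.

00:32:34;27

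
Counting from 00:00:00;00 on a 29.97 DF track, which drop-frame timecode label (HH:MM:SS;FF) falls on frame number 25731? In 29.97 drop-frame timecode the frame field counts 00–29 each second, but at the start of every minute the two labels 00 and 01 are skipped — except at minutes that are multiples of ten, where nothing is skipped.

Each 10-minute DF block holds 10 × 60 × 30 − 9 × 2 = 17982 frames. 25731 ÷ 17982 → 1 full block, remainder 7749.
Within the partial block the first minute is 1800 frames and each further minute 1798, so 4 further minute boundaries passed. Total skipped labels = 18 × 1 + 2 × 4 = 26.
Non-drop label index = 25731 + 26 = 25757; at 30 labels/s that is 00:14:18:17, i.e. DF 00:14:18;17.

00:14:18;17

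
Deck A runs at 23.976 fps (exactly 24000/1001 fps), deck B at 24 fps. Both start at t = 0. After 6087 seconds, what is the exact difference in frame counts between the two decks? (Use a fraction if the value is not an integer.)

146088/1001 frames

A emits 24000/1001 × 6087 = 146088000/1001 frames; B emits 24 × 6087 = 146088.
Difference = 146088/1001 frames (≈ 145.9421); B is ahead of A.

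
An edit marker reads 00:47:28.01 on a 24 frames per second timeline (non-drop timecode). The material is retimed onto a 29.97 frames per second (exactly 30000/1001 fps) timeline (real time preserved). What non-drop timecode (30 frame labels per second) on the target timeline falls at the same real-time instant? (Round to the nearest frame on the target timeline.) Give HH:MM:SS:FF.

Source frame index: (0×3600 + 47×60 + 28) × 24 + 1 = 68353.
Real time: 68353 / (24) = 68353/24 s.
Target frame: (68353/24) × (30000/1001) = 85441250/1001 ≈ 85355.894 → 85356.
At 30 labels/s: frame 85356 → 00:47:25:06.

00:47:25:06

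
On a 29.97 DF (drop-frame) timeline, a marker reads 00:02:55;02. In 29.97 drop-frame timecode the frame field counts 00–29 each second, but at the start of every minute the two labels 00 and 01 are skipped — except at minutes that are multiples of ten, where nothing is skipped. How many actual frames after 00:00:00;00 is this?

Complete 10-minute blocks: 0, each 17982 frames → 0.
Remaining 2 whole minutes in the current block: 1800 + 1 × 1798 = 3598 frames.
Within the current minute: 55 × 30 + 2 − 2 = 1650 (labels ;00/;01 skipped at this minute). Total = 0 + 3598 + 1650 = 5248.

5248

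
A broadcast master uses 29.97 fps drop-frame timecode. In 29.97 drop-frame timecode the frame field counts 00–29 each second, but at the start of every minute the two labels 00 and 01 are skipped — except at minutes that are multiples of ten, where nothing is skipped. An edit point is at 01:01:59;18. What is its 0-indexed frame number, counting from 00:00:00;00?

111478

As if non-drop at 30 labels/s: (1 × 3600 + 1 × 60 + 59) × 30 + 18 = 111588.
Minute boundaries passed: 61; those not divisible by 10: 61 − 6 = 55; dropped labels = 2 × 55 = 110.
Actual frame index = 111588 − 110 = 111478.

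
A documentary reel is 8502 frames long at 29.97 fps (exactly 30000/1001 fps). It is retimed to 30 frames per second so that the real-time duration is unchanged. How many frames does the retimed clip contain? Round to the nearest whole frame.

Frames at target rate = 8502 × (30) / (30000/1001) = 4255251/500 ≈ 8510.502.
Nearest whole frame: 8511.

8511 frames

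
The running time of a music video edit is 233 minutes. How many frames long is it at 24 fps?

233 min = 13980 s.
Frames = 13980 × 24 = 335520.

335520 frames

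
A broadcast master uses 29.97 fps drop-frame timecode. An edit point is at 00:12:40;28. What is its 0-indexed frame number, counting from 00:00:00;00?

Complete 10-minute blocks: 1, each 17982 frames → 17982.
Remaining 2 whole minutes in the current block: 1800 + 1 × 1798 = 3598 frames.
Within the current minute: 40 × 30 + 28 − 2 = 1226 (labels ;00/;01 skipped at this minute). Total = 17982 + 3598 + 1226 = 22806.

22806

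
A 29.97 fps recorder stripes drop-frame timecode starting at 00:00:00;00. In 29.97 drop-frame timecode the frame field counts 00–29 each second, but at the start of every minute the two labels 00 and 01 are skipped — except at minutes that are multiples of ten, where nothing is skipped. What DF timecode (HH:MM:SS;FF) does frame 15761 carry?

Ten DF minutes hold 17982 frames, so frame 15761 lies in block 0 (frames 0–17981) with 15761 frames into that block.
The block's first minute is 1800 frames and the rest 1798 each; 15761 frames reaches minute 8, so 0 × 18 + 8 × 2 = 16 labels have been skipped so far.
Adding those back, label number 15761 + 16 = 15777 at 30 labels/s is 525 s + 27 f = 0 h 8 min 45 s frame 27, i.e. 00:08:45;27.

00:08:45;27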